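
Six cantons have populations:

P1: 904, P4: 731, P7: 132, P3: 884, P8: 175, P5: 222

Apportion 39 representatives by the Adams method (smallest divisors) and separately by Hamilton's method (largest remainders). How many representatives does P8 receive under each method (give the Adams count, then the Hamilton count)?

3 and 2

Adams: P1 11, P4 9, P7 2, P3 11, P8 3, P5 3.
Hamilton: P1 12, P4 9, P7 2, P3 11, P8 2, P5 3.
P8 gets 3 under Adams and 2 under Hamilton.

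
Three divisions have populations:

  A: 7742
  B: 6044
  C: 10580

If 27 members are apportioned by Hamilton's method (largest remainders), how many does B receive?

7

The standard divisor is 24366/27 ≈ 902.444.
Standard quotas: A 8.5789, B 6.6974, C 11.7237.
Lower quotas: A 8, B 6, C 11 (sum 25, leaving 2 seats).
Remainders in descending order: C 0.7237, B 0.6974, A 0.5789.
The surplus seats go to C, B.
B receives 7.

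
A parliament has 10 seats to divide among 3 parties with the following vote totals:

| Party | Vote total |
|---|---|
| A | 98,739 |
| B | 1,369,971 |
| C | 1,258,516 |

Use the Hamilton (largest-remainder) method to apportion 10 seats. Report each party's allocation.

A: 0; B: 5; C: 5

The standard divisor is 2727226/10 ≈ 272722.6.
Standard quotas: A 0.3620, B 5.0233, C 4.6146.
Lower quotas: A 0, B 5, C 4 (sum 9, leaving 1 seat).
Remainders in descending order: C 0.6146, A 0.3620, B 0.0233.
Largest remainder: C receives the extra seat.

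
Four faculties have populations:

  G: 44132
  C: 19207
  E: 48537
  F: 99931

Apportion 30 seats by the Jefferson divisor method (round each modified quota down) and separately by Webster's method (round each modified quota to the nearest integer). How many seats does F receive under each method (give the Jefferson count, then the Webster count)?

15 and 14

Jefferson: G 6, C 2, E 7, F 15.
Webster: G 6, C 3, E 7, F 14.
F gets 15 under Jefferson and 14 under Webster.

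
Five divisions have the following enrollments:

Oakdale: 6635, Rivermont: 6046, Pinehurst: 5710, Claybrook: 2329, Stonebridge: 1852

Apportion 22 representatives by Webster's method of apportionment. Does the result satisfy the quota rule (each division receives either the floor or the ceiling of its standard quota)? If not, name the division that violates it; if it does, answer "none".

Standard quotas: Oakdale 6.467, Rivermont 5.893, Pinehurst 5.565, Claybrook 2.270, Stonebridge 1.805.
Webster allocation: Oakdale 6, Rivermont 6, Pinehurst 6, Claybrook 2, Stonebridge 2.
Every allocation lies between the lower and upper quota.

none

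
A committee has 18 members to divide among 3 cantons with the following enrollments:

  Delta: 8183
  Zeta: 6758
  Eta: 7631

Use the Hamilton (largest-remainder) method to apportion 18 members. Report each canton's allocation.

Delta=7; Zeta=5; Eta=6

Total 22572; standard divisor 22572/18 = 1254.
Standard quotas: Delta 6.5255, Zeta 5.3892, Eta 6.0853.
Lower quotas: Delta 6, Zeta 5, Eta 6 (sum 17, leaving 1 seat).
Remainders in descending order: Delta 0.5255, Zeta 0.3892, Eta 0.0853.
Largest remainder: Delta receives the extra seat.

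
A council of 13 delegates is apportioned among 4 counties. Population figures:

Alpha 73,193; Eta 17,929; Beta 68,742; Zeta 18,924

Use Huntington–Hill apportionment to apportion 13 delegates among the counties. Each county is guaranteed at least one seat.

With divisor 13372: modified quotas Alpha 5.474, Eta 1.341, Beta 5.141, Zeta 1.415.
Geometric-mean thresholds: Alpha √(5·6)=5.477, Eta √(1·2)=1.414, Beta √(5·6)=5.477, Zeta √(1·2)=1.414.
Each quota rounded against its threshold gives Alpha 5, Eta 1, Beta 5, Zeta 2 (total 13).

Alpha 5, Eta 1, Beta 5, Zeta 2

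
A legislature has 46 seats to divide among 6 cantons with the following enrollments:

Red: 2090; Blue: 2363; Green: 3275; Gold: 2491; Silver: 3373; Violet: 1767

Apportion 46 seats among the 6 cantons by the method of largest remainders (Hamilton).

The standard divisor is 15359/46 ≈ 333.891.
Standard quotas: Red 6.260, Blue 7.077, Green 9.809, Gold 7.461, Silver 10.102, Violet 5.292.
Lower quotas: Red 6, Blue 7, Green 9, Gold 7, Silver 10, Violet 5 (sum 44, leaving 2 seats).
Remainders in descending order: Green 0.809, Gold 0.461, Violet 0.292, Red 0.260, Silver 0.102, Blue 0.077.
Largest remainders: Green, Gold receive the extra seats.

Red 6; Blue 7; Green 10; Gold 8; Silver 10; Violet 5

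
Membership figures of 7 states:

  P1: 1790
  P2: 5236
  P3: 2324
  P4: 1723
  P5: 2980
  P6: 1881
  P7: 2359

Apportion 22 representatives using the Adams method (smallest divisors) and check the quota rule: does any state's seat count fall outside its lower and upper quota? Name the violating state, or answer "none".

Standard quotas: P1 2.153, P2 6.297, P3 2.795, P4 2.072, P5 3.584, P6 2.262, P7 2.837.
Adams allocation: P1 2, P2 6, P3 3, P4 2, P5 4, P6 2, P7 3.
Every allocation lies between the lower and upper quota.

none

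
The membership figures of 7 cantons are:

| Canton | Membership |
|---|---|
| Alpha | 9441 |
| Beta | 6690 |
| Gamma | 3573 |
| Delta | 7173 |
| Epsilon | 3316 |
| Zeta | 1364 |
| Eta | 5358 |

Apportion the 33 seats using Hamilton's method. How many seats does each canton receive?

Alpha=9; Beta=6; Gamma=3; Delta=6; Epsilon=3; Zeta=1; Eta=5

Standard divisor: 36915 ÷ 33 ≈ 1118.636.
Standard quotas: Alpha 8.4397, Beta 5.9805, Gamma 3.1941, Delta 6.4123, Epsilon 2.9643, Zeta 1.2193, Eta 4.7898.
Lower quotas: Alpha 8, Beta 5, Gamma 3, Delta 6, Epsilon 2, Zeta 1, Eta 4 (sum 29, leaving 4 seats).
Remainders in descending order: Beta 0.9805, Epsilon 0.9643, Eta 0.7898, Alpha 0.4397, Delta 0.4123, Zeta 0.2193, Gamma 0.1941.
Largest remainders: Beta, Epsilon, Eta, Alpha receive the extra seats.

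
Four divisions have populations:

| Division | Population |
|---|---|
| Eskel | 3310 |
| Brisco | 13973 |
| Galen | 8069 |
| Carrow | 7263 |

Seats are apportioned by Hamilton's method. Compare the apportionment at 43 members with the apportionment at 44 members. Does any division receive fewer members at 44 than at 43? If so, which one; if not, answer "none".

At 43 seats: Eskel 4, Brisco 18, Galen 11, Carrow 10.
At 44 seats: Eskel 4, Brisco 19, Galen 11, Carrow 10.
No division's allocation decreased.

none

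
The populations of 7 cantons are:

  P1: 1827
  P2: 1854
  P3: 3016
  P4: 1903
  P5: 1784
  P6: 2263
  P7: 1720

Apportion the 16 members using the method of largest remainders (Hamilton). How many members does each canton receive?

P1 2, P2 2, P3 3, P4 2, P5 2, P6 3, P7 2

The standard divisor is 14367/16 ≈ 897.938.
Standard quotas: P1 2.035, P2 2.065, P3 3.359, P4 2.119, P5 1.987, P6 2.520, P7 1.916.
Lower quotas: P1 2, P2 2, P3 3, P4 2, P5 1, P6 2, P7 1 (sum 13, leaving 3 seats).
Remainders in descending order: P5 0.987, P7 0.916, P6 0.520, P3 0.359, P4 0.119, P2 0.065, P1 0.035.
Largest remainders: P5, P7, P6 receive the extra seats.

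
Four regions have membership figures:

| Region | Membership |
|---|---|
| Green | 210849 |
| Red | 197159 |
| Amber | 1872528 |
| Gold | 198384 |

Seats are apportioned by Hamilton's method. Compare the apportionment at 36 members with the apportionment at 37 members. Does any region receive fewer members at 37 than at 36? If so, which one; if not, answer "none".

none

At 36 seats: Green 3, Red 3, Amber 27, Gold 3.
At 37 seats: Green 3, Red 3, Amber 28, Gold 3.
No region's allocation decreased.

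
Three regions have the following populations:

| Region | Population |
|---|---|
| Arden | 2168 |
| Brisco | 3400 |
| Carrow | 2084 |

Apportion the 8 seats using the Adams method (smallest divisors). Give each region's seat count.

Standard divisor 7652/8 ≈ 956.5; standard quotas: Arden 2.267, Brisco 3.555, Carrow 2.179.
Rounding up gives 3, 4, 3 = 10 seats, so the divisor must be adjusted.
With modified divisor 1100: modified quotas Arden 1.971, Brisco 3.091, Carrow 1.895.
Rounding up: Arden 2, Brisco 4, Carrow 2 (total 8).

Arden: 2, Brisco: 4, Carrow: 2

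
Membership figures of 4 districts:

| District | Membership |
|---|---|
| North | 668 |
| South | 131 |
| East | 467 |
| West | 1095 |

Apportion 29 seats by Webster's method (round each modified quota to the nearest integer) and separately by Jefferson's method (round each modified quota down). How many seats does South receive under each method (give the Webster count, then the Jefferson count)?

2 and 1

Webster: North 8, South 2, East 6, West 13.
Jefferson: North 8, South 1, East 6, West 14.
South gets 2 under Webster and 1 under Jefferson.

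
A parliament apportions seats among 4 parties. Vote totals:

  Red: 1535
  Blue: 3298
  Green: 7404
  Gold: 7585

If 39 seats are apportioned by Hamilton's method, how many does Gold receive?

Total 19822; standard divisor 19822/39 ≈ 508.256.
Standard quotas: Red 3.0201, Blue 6.4889, Green 14.5675, Gold 14.9236.
Lower quotas: Red 3, Blue 6, Green 14, Gold 14 (sum 37, leaving 2 seats).
Remainders in descending order: Gold 0.9236, Green 0.5675, Blue 0.4889, Red 0.0201.
Largest remainders: Gold, Green receive the extra seats.
Gold receives 15.

15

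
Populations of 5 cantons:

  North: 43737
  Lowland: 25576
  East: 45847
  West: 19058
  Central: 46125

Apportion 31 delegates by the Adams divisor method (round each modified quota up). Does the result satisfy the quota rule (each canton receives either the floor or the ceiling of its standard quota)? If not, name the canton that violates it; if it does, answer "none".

Standard quotas: North 7.518, Lowland 4.396, East 7.881, West 3.276, Central 7.929.
Adams allocation: North 7, Lowland 5, East 8, West 3, Central 8.
Every allocation lies between the lower and upper quota.

none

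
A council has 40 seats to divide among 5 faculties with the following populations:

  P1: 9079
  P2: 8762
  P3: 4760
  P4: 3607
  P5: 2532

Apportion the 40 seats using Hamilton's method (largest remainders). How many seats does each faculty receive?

P1=13, P2=12, P3=7, P4=5, P5=3

Standard divisor: 28740 ÷ 40 ≈ 718.5.
Standard quotas: P1 12.6360, P2 12.1949, P3 6.6249, P4 5.0202, P5 3.5240.
Lower quotas: P1 12, P2 12, P3 6, P4 5, P5 3 (sum 38, leaving 2 seats).
Remainders in descending order: P1 0.6360, P3 0.6249, P5 0.5240, P2 0.1949, P4 0.0202.
The surplus seats go to P1, P3.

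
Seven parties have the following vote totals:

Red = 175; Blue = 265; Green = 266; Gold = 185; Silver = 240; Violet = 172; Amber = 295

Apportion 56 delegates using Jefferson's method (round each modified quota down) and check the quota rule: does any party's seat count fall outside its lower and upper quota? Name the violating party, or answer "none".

none

Standard quotas: Red 6.133, Blue 9.287, Green 9.322, Gold 6.483, Silver 8.411, Violet 6.028, Amber 10.338.
Jefferson allocation: Red 6, Blue 9, Green 9, Gold 6, Silver 9, Violet 6, Amber 11.
Every allocation lies between the lower and upper quota.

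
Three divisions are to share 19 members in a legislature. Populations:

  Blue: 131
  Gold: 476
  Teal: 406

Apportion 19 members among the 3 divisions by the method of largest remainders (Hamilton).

Blue 2; Gold 9; Teal 8

Total 1013; standard divisor 1013/19 ≈ 53.316.
Standard quotas: Blue 2.457, Gold 8.928, Teal 7.615.
Lower quotas: Blue 2, Gold 8, Teal 7 (sum 17, leaving 2 seats).
Remainders in descending order: Gold 0.928, Teal 0.615, Blue 0.457.
The surplus seats go to Gold, Teal.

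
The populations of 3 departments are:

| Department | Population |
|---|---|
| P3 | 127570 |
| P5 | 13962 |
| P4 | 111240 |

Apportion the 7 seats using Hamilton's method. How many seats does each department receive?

The standard divisor is 252772/7 ≈ 36110.286.
Standard quotas: P3 3.5328, P5 0.3866, P4 3.0806.
Lower quotas: P3 3, P5 0, P4 3 (sum 6, leaving 1 seat).
Remainders in descending order: P3 0.5328, P5 0.3866, P4 0.0806.
The surplus seat goes to P3.

P3=4; P5=0; P4=3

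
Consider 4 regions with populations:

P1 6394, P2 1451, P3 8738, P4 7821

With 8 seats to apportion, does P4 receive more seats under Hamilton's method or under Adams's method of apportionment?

Hamilton

Hamilton: P1 2, P2 0, P3 3, P4 3.
Adams: P1 2, P2 1, P3 3, P4 2.
P4 gets 3 under Hamilton and 2 under Adams.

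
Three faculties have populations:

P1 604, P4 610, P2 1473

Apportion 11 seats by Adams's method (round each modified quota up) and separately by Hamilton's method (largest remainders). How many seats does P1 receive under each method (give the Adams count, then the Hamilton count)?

Adams: P1 3, P4 3, P2 5.
Hamilton: P1 2, P4 3, P2 6.
P1 gets 3 under Adams and 2 under Hamilton.

3 and 2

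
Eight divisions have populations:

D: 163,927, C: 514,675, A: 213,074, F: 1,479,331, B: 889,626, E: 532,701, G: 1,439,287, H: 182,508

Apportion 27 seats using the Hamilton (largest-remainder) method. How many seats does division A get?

1

Standard divisor: 5415129 ÷ 27 ≈ 200560.333.
Standard quotas: D 0.8173, C 2.5662, A 1.0624, F 7.3760, B 4.4357, E 2.6561, G 7.1763, H 0.9100.
Lower quotas: D 0, C 2, A 1, F 7, B 4, E 2, G 7, H 0 (sum 23, leaving 4 seats).
Remainders in descending order: H 0.9100, D 0.8173, E 0.6561, C 0.5662, B 0.4357, F 0.3760, G 0.1763, A 0.0624.
The surplus seats go to H, D, E, C.
A receives 1.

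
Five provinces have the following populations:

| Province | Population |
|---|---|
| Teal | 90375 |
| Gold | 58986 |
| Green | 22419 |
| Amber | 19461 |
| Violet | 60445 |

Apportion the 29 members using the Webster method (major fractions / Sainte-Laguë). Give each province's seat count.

Standard divisor 251686/29 ≈ 8678.828; standard quotas: Teal 10.413, Gold 6.797, Green 2.583, Amber 2.242, Violet 6.965.
Rounding to the nearest integer gives Teal 10, Gold 7, Green 3, Amber 2, Violet 7 — total 29, matching the house size, so no adjustment is needed.

Teal 10, Gold 7, Green 3, Amber 2, Violet 7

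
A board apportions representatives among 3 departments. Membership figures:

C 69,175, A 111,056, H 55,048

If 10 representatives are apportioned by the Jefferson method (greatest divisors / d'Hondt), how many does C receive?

3

Standard divisor 235279/10 ≈ 23527.9; standard quotas: C 2.940, A 4.720, H 2.340.
Rounding down gives 2, 4, 2 = 8 seats, so the divisor must be adjusted.
With modified divisor 20400: modified quotas C 3.391, A 5.444, H 2.698.
Rounding down: C 3, A 5, H 2 (total 10).
C receives 3.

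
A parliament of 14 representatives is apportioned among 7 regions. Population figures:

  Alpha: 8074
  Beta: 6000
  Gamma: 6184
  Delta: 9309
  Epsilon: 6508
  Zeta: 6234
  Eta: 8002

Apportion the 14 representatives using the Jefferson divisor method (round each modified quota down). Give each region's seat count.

Alpha=2, Beta=1, Gamma=2, Delta=3, Epsilon=2, Zeta=2, Eta=2

Standard divisor 50311/14 ≈ 3593.643; standard quotas: Alpha 2.247, Beta 1.670, Gamma 1.721, Delta 2.590, Epsilon 1.811, Zeta 1.735, Eta 2.227.
Rounding down gives 2, 1, 1, 2, 1, 1, 2 = 10 seats, so the divisor must be adjusted.
With modified divisor 3050: modified quotas Alpha 2.647, Beta 1.967, Gamma 2.028, Delta 3.052, Epsilon 2.134, Zeta 2.044, Eta 2.624.
Rounding down: Alpha 2, Beta 1, Gamma 2, Delta 3, Epsilon 2, Zeta 2, Eta 2 (total 14).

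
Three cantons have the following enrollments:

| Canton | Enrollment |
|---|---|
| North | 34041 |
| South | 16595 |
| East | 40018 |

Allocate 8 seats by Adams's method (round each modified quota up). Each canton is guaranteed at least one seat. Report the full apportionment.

Standard divisor 90654/8 ≈ 11331.75; standard quotas: North 3.004, South 1.464, East 3.531.
Rounding up gives 4, 2, 4 = 10 seats, so the divisor must be adjusted.
With modified divisor 15000: modified quotas North 2.269, South 1.106, East 2.668.
Rounding up: North 3, South 2, East 3 (total 8).

North=3, South=2, East=3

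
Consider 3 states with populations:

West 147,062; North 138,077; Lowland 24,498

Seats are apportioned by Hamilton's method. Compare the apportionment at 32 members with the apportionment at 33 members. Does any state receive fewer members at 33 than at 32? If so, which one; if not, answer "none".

Lowland

At 32 seats: West 15, North 14, Lowland 3.
At 33 seats: West 16, North 15, Lowland 2.
Lowland drops from 3 to 2.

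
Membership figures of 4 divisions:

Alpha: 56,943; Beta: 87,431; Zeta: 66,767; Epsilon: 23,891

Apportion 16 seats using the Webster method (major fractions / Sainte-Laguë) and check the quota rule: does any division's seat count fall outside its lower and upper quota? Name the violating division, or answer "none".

Standard quotas: Alpha 3.876, Beta 5.952, Zeta 4.545, Epsilon 1.626.
Webster allocation: Alpha 4, Beta 6, Zeta 4, Epsilon 2.
Every allocation lies between the lower and upper quota.

none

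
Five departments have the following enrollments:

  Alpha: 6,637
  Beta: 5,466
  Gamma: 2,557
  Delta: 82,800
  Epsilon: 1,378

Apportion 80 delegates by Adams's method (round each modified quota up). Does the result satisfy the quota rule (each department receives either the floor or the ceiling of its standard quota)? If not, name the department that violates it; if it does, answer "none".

Delta

Standard quotas: Alpha 5.372, Beta 4.424, Gamma 2.070, Delta 67.019, Epsilon 1.115.
Adams allocation: Alpha 6, Beta 5, Gamma 2, Delta 65, Epsilon 2.
Delta has quota 67.019 (lower 67, upper 68) but receives 65 — outside the quota interval.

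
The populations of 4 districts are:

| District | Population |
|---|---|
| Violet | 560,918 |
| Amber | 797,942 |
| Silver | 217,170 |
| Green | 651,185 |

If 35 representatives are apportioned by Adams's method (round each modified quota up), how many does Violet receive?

Standard divisor 2227215/35 ≈ 63634.714; standard quotas: Violet 8.815, Amber 12.539, Silver 3.413, Green 10.233.
Rounding up gives 9, 13, 4, 11 = 37 seats, so the divisor must be adjusted.
With modified divisor 68300: modified quotas Violet 8.213, Amber 11.683, Silver 3.180, Green 9.534.
Rounding up: Violet 9, Amber 12, Silver 4, Green 10 (total 35).
Violet receives 9.

9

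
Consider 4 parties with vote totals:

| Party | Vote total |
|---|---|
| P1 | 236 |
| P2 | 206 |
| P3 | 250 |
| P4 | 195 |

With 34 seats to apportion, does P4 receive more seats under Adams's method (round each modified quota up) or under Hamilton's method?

Adams: P1 9, P2 8, P3 9, P4 8.
Hamilton: P1 9, P2 8, P3 10, P4 7.
P4 gets 8 under Adams and 7 under Hamilton.

Adams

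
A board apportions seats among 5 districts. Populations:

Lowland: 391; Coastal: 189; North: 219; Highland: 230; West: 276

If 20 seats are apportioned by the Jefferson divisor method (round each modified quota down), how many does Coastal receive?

Standard divisor 1305/20 ≈ 65.25; standard quotas: Lowland 5.992, Coastal 2.897, North 3.356, Highland 3.525, West 4.230.
Rounding down gives 5, 2, 3, 3, 4 = 17 seats, so the divisor must be adjusted.
With modified divisor 57: modified quotas Lowland 6.860, Coastal 3.316, North 3.842, Highland 4.035, West 4.842.
Rounding down: Lowland 6, Coastal 3, North 3, Highland 4, West 4 (total 20).
Coastal receives 3.

3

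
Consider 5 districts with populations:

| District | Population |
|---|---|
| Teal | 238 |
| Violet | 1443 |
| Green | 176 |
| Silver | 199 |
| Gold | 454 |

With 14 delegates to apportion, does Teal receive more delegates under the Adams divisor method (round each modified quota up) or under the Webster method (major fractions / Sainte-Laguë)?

Adams

Adams: Teal 2, Violet 7, Green 1, Silver 1, Gold 3.
Webster: Teal 1, Violet 8, Green 1, Silver 1, Gold 3.
Teal gets 2 under Adams and 1 under Webster.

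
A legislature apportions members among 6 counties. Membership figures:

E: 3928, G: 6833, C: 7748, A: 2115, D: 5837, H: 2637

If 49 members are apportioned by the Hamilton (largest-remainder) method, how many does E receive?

Total 29098; standard divisor 29098/49 ≈ 593.837.
Standard quotas: E 6.6146, G 11.5065, C 13.0474, A 3.5616, D 9.8293, H 4.4406.
Lower quotas: E 6, G 11, C 13, A 3, D 9, H 4 (sum 46, leaving 3 seats).
Remainders in descending order: D 0.8293, E 0.6146, A 0.5616, G 0.5065, H 0.4406, C 0.0474.
Largest remainders: D, E, A receive the extra seats.
E receives 7.

7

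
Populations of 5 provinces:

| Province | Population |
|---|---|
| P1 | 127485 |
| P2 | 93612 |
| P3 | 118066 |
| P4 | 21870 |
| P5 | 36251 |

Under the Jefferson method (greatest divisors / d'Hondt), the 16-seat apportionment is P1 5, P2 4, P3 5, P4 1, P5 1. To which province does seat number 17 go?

Priority for the next seat is population ÷ (current seats + 1).
Priorities: P1 21247.500, P2 18722.400, P3 19677.667, P4 10935.000, P5 18125.500.
Highest priority: P1.

P1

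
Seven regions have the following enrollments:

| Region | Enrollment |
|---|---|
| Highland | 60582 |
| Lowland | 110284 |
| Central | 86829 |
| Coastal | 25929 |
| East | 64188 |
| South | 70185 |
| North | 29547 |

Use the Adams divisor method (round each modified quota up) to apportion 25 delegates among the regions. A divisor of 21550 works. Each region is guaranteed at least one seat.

With modified divisor 21550: modified quotas Highland 2.811, Lowland 5.118, Central 4.029, Coastal 1.203, East 2.979, South 3.257, North 1.371.
Rounding up: Highland 3, Lowland 6, Central 5, Coastal 2, East 3, South 4, North 2 (total 25).

Highland: 3; Lowland: 6; Central: 5; Coastal: 2; East: 3; South: 4; North: 2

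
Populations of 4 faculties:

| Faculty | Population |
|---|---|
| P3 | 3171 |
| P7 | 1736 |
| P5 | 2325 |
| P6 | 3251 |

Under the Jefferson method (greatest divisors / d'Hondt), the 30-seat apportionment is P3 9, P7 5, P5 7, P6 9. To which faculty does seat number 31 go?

P6

Priority for the next seat is population ÷ (current seats + 1).
Priorities: P3 317.100, P7 289.333, P5 290.625, P6 325.100.
Highest priority: P6.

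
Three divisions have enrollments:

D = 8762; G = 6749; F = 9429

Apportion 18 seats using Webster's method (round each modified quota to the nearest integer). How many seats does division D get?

6

Standard divisor 24940/18 ≈ 1385.556; standard quotas: D 6.324, G 4.871, F 6.805.
Rounding to the nearest integer gives D 6, G 5, F 7 — total 18, matching the house size, so no adjustment is needed.
D receives 6.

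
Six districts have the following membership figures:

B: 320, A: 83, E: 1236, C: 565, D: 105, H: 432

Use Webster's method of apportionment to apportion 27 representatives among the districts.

Standard divisor 2741/27 ≈ 101.519; standard quotas: B 3.152, A 0.818, E 12.175, C 5.565, D 1.034, H 4.255.
Rounding to the nearest integer gives B 3, A 1, E 12, C 6, D 1, H 4 — total 27, matching the house size, so no adjustment is needed.

B: 3, A: 1, E: 12, C: 6, D: 1, H: 4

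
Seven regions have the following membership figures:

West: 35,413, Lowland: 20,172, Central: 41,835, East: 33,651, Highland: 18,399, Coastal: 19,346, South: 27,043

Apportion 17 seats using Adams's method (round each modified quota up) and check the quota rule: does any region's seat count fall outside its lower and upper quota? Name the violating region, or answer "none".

none

Standard quotas: West 3.074, Lowland 1.751, Central 3.631, East 2.921, Highland 1.597, Coastal 1.679, South 2.347.
Adams allocation: West 3, Lowland 2, Central 3, East 3, Highland 2, Coastal 2, South 2.
Every allocation lies between the lower and upper quota.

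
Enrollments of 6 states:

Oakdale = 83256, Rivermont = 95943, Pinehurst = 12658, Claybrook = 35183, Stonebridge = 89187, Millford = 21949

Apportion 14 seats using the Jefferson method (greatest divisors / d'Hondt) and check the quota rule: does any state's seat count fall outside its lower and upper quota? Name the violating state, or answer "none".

Standard quotas: Oakdale 3.447, Rivermont 3.972, Pinehurst 0.524, Claybrook 1.457, Stonebridge 3.692, Millford 0.909.
Jefferson allocation: Oakdale 4, Rivermont 4, Pinehurst 0, Claybrook 1, Stonebridge 4, Millford 1.
Every allocation lies between the lower and upper quota.

none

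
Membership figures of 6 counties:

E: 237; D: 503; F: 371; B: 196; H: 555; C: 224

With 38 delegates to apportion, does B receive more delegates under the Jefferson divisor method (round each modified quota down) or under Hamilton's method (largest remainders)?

Jefferson: E 4, D 9, F 7, B 3, H 11, C 4.
Hamilton: E 4, D 9, F 7, B 4, H 10, C 4.
B gets 3 under Jefferson and 4 under Hamilton.

Hamilton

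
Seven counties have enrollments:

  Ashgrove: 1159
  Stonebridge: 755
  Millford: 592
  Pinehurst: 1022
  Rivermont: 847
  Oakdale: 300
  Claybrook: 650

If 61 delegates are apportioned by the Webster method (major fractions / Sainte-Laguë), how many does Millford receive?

Standard divisor 5325/61 ≈ 87.295; standard quotas: Ashgrove 13.277, Stonebridge 8.649, Millford 6.782, Pinehurst 11.707, Rivermont 9.703, Oakdale 3.437, Claybrook 7.446.
Rounding to the nearest integer gives Ashgrove 13, Stonebridge 9, Millford 7, Pinehurst 12, Rivermont 10, Oakdale 3, Claybrook 7 — total 61, matching the house size, so no adjustment is needed.
Millford receives 7.

7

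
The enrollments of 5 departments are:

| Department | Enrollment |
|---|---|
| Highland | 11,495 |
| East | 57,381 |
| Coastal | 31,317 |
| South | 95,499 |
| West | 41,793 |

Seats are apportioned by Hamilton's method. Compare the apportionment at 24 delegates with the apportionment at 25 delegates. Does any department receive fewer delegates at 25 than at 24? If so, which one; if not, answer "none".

none

At 24 seats: Highland 1, East 6, Coastal 3, South 10, West 4.
At 25 seats: Highland 1, East 6, Coastal 3, South 10, West 5.
No department's allocation decreased.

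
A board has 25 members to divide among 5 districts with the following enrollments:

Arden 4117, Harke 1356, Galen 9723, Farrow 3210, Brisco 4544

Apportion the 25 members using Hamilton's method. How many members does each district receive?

Standard divisor: 22950 ÷ 25 = 918.
Standard quotas: Arden 4.4847, Harke 1.4771, Galen 10.5915, Farrow 3.4967, Brisco 4.9499.
Lower quotas: Arden 4, Harke 1, Galen 10, Farrow 3, Brisco 4 (sum 22, leaving 3 seats).
Remainders in descending order: Brisco 0.9499, Galen 0.5915, Farrow 0.4967, Arden 0.4847, Harke 0.4771.
The surplus seats go to Brisco, Galen, Farrow.

Arden 4, Harke 1, Galen 11, Farrow 4, Brisco 5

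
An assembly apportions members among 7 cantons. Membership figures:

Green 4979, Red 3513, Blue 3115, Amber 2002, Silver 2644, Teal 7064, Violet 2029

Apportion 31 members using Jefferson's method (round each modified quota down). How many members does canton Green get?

7

Standard divisor 25346/31 ≈ 817.613; standard quotas: Green 6.090, Red 4.297, Blue 3.810, Amber 2.449, Silver 3.234, Teal 8.640, Violet 2.482.
Rounding down gives 6, 4, 3, 2, 3, 8, 2 = 28 seats, so the divisor must be adjusted.
With modified divisor 709: modified quotas Green 7.023, Red 4.955, Blue 4.394, Amber 2.824, Silver 3.729, Teal 9.963, Violet 2.862.
Rounding down: Green 7, Red 4, Blue 4, Amber 2, Silver 3, Teal 9, Violet 2 (total 31).
Green receives 7.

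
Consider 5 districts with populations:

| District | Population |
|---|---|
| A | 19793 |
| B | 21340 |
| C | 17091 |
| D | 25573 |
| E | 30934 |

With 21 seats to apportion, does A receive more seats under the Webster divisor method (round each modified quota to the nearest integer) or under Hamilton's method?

Webster: A 4, B 4, C 3, D 5, E 5.
Hamilton: A 3, B 4, C 3, D 5, E 6.
A gets 4 under Webster and 3 under Hamilton.

Webster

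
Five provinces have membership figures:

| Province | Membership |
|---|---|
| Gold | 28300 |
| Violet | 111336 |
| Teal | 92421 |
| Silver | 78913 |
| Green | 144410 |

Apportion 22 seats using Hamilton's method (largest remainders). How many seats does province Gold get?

1

Standard divisor: 455380 ÷ 22 ≈ 20699.091.
Standard quotas: Gold 1.3672, Violet 5.3788, Teal 4.4650, Silver 3.8124, Green 6.9766.
Lower quotas: Gold 1, Violet 5, Teal 4, Silver 3, Green 6 (sum 19, leaving 3 seats).
Remainders in descending order: Green 0.9766, Silver 0.8124, Teal 0.4650, Violet 0.3788, Gold 0.3672.
Largest remainders: Green, Silver, Teal receive the extra seats.
Gold receives 1.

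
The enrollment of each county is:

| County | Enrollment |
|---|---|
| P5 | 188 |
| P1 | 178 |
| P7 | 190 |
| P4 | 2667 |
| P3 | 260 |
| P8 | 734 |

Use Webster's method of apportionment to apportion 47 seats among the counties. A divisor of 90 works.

P5 2; P1 2; P7 2; P4 30; P3 3; P8 8

With modified divisor 90: modified quotas P5 2.089, P1 1.978, P7 2.111, P4 29.633, P3 2.889, P8 8.156.
Rounding to the nearest integer: P5 2, P1 2, P7 2, P4 30, P3 3, P8 8 (total 47).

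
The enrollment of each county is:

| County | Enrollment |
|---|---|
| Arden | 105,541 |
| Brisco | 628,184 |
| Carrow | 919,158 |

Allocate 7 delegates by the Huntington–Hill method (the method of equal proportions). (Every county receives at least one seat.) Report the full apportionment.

With divisor 260897: modified quotas Arden 0.405, Brisco 2.408, Carrow 3.523.
Geometric-mean thresholds: Arden (min 1), Brisco √(2·3)=2.449, Carrow √(3·4)=3.464.
Each quota rounded against its threshold gives Arden 1, Brisco 2, Carrow 4 (total 7).

Arden: 1, Brisco: 2, Carrow: 4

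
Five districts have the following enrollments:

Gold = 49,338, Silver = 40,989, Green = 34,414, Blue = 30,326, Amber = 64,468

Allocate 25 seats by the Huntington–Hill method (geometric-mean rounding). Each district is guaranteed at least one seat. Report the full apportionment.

Gold: 6; Silver: 5; Green: 4; Blue: 3; Amber: 7

With divisor 8881: modified quotas Gold 5.555, Silver 4.615, Green 3.875, Blue 3.415, Amber 7.259.
Geometric-mean thresholds: Gold √(5·6)=5.477, Silver √(4·5)=4.472, Green √(3·4)=3.464, Blue √(3·4)=3.464, Amber √(7·8)=7.483.
Each quota rounded against its threshold gives Gold 6, Silver 5, Green 4, Blue 3, Amber 7 (total 25).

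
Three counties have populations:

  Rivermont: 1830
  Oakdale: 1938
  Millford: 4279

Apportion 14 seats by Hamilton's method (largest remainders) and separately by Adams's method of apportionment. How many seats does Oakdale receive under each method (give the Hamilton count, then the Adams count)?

3 and 4

Hamilton: Rivermont 3, Oakdale 3, Millford 8.
Adams: Rivermont 3, Oakdale 4, Millford 7.
Oakdale gets 3 under Hamilton and 4 under Adams.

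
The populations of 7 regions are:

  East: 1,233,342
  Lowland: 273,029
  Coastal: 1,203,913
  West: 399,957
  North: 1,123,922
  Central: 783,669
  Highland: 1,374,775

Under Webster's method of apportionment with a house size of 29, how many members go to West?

Standard divisor 6392607/29 ≈ 220434.724; standard quotas: East 5.595, Lowland 1.239, Coastal 5.462, West 1.814, North 5.099, Central 3.555, Highland 6.237.
Rounding to the nearest integer gives East 6, Lowland 1, Coastal 5, West 2, North 5, Central 4, Highland 6 — total 29, matching the house size, so no adjustment is needed.
West receives 2.

2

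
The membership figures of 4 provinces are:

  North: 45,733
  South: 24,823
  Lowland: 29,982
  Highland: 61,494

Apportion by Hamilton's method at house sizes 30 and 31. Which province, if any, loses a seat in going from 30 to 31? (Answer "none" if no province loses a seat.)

Lowland

At 30 seats: North 8, South 5, Lowland 6, Highland 11.
At 31 seats: North 9, South 5, Lowland 5, Highland 12.
Lowland drops from 6 to 5.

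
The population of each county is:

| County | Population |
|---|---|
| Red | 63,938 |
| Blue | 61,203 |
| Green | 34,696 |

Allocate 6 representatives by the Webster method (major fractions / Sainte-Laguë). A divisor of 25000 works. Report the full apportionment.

With modified divisor 25000: modified quotas Red 2.558, Blue 2.448, Green 1.388.
Rounding to the nearest integer: Red 3, Blue 2, Green 1 (total 6).

Red 3, Blue 2, Green 1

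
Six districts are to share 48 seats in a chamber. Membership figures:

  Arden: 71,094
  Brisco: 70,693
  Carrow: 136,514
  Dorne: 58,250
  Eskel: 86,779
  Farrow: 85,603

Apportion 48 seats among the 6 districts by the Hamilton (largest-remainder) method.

Arden 7; Brisco 7; Carrow 13; Dorne 5; Eskel 8; Farrow 8

The standard divisor is 508933/48 ≈ 10602.771.
Standard quotas: Arden 6.7052, Brisco 6.6674, Carrow 12.8753, Dorne 5.4938, Eskel 8.1846, Farrow 8.0736.
Lower quotas: Arden 6, Brisco 6, Carrow 12, Dorne 5, Eskel 8, Farrow 8 (sum 45, leaving 3 seats).
Remainders in descending order: Carrow 0.8753, Arden 0.7052, Brisco 0.6674, Dorne 0.4938, Eskel 0.1846, Farrow 0.0736.
The surplus seats go to Carrow, Arden, Brisco.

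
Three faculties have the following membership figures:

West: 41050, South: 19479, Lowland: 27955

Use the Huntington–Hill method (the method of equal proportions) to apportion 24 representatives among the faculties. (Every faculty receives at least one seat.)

West=11, South=5, Lowland=8

With divisor 3654: modified quotas West 11.234, South 5.331, Lowland 7.651.
Geometric-mean thresholds: West √(11·12)=11.489, South √(5·6)=5.477, Lowland √(7·8)=7.483.
Each quota rounded against its threshold gives West 11, South 5, Lowland 8 (total 24).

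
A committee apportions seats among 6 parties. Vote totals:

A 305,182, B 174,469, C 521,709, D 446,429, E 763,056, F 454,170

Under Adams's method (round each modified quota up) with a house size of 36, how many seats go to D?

6

Standard divisor 2665015/36 ≈ 74028.194; standard quotas: A 4.123, B 2.357, C 7.047, D 6.031, E 10.308, F 6.135.
Rounding up gives 5, 3, 8, 7, 11, 7 = 41 seats, so the divisor must be adjusted.
With modified divisor 80500: modified quotas A 3.791, B 2.167, C 6.481, D 5.546, E 9.479, F 5.642.
Rounding up: A 4, B 3, C 7, D 6, E 10, F 6 (total 36).
D receives 6.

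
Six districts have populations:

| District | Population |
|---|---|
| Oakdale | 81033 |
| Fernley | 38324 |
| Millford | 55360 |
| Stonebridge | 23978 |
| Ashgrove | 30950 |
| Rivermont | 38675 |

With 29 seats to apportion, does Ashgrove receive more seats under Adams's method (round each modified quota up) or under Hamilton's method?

Adams

Adams: Oakdale 8, Fernley 4, Millford 6, Stonebridge 3, Ashgrove 4, Rivermont 4.
Hamilton: Oakdale 9, Fernley 4, Millford 6, Stonebridge 3, Ashgrove 3, Rivermont 4.
Ashgrove gets 4 under Adams and 3 under Hamilton.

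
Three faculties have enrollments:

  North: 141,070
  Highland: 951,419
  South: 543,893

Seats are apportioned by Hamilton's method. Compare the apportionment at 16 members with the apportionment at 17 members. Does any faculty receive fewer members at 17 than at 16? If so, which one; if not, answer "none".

North

At 16 seats: North 2, Highland 9, South 5.
At 17 seats: North 1, Highland 10, South 6.
North drops from 2 to 1.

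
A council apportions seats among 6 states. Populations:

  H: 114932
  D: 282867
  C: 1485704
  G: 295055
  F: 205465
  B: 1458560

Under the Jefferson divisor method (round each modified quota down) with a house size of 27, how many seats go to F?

1

Standard divisor 3842583/27 ≈ 142317.889; standard quotas: H 0.808, D 1.988, C 10.439, G 2.073, F 1.444, B 10.249.
Rounding down gives 0, 1, 10, 2, 1, 10 = 24 seats, so the divisor must be adjusted.
With modified divisor 128200: modified quotas H 0.897, D 2.206, C 11.589, G 2.302, F 1.603, B 11.377.
Rounding down: H 0, D 2, C 11, G 2, F 1, B 11 (total 27).
F receives 1.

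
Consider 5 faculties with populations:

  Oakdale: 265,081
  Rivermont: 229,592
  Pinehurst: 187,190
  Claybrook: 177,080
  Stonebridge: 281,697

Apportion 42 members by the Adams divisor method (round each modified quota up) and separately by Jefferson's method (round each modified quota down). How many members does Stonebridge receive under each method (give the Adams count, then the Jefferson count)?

10 and 11

Adams: Oakdale 10, Rivermont 8, Pinehurst 7, Claybrook 7, Stonebridge 10.
Jefferson: Oakdale 10, Rivermont 8, Pinehurst 7, Claybrook 6, Stonebridge 11.
Stonebridge gets 10 under Adams and 11 under Jefferson.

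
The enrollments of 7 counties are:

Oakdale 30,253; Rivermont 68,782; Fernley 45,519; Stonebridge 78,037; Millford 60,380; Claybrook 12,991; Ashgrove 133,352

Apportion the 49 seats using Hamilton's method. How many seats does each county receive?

Total 429314; standard divisor 429314/49 ≈ 8761.51.
Standard quotas: Oakdale 3.4529, Rivermont 7.8505, Fernley 5.1953, Stonebridge 8.9068, Millford 6.8915, Claybrook 1.4827, Ashgrove 15.2202.
Lower quotas: Oakdale 3, Rivermont 7, Fernley 5, Stonebridge 8, Millford 6, Claybrook 1, Ashgrove 15 (sum 45, leaving 4 seats).
Remainders in descending order: Stonebridge 0.9068, Millford 0.8915, Rivermont 0.8505, Claybrook 0.4827, Oakdale 0.4529, Ashgrove 0.2202, Fernley 0.1953.
Largest remainders: Stonebridge, Millford, Rivermont, Claybrook receive the extra seats.

Oakdale 3, Rivermont 8, Fernley 5, Stonebridge 9, Millford 7, Claybrook 2, Ashgrove 15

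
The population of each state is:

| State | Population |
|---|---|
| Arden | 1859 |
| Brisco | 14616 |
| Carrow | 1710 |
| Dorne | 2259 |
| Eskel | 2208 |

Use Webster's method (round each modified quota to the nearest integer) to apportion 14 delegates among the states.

Arden: 1, Brisco: 10, Carrow: 1, Dorne: 1, Eskel: 1

Standard divisor 22652/14 ≈ 1618; standard quotas: Arden 1.149, Brisco 9.033, Carrow 1.057, Dorne 1.396, Eskel 1.365.
Rounding to the nearest integer gives 1, 9, 1, 1, 1 = 13 seats, so the divisor must be adjusted.
With modified divisor 1528.77: modified quotas Arden 1.216, Brisco 9.561, Carrow 1.119, Dorne 1.478, Eskel 1.444.
Rounding to the nearest integer: Arden 1, Brisco 10, Carrow 1, Dorne 1, Eskel 1 (total 14).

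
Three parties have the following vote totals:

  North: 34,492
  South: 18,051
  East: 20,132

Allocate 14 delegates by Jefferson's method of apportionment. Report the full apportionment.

Standard divisor 72675/14 ≈ 5191.071; standard quotas: North 6.644, South 3.477, East 3.878.
Rounding down gives 6, 3, 3 = 12 seats, so the divisor must be adjusted.
With modified divisor 4700: modified quotas North 7.339, South 3.841, East 4.283.
Rounding down: North 7, South 3, East 4 (total 14).

North=7, South=3, East=4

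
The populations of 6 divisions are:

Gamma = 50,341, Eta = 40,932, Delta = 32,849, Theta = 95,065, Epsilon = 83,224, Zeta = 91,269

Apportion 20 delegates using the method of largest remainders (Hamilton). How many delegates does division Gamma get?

2

Standard divisor: 393680 ÷ 20 = 19684.
Standard quotas: Gamma 2.5575, Eta 2.0795, Delta 1.6688, Theta 4.8296, Epsilon 4.2280, Zeta 4.6367.
Lower quotas: Gamma 2, Eta 2, Delta 1, Theta 4, Epsilon 4, Zeta 4 (sum 17, leaving 3 seats).
Remainders in descending order: Theta 0.8296, Delta 0.6688, Zeta 0.6367, Gamma 0.5575, Epsilon 0.2280, Eta 0.0795.
The surplus seats go to Theta, Delta, Zeta.
Gamma receives 2.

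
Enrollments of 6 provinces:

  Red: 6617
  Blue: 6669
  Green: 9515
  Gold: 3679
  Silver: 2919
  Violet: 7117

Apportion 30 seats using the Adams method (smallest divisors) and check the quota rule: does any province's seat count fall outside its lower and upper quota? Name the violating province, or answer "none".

Standard quotas: Red 5.436, Blue 5.479, Green 7.817, Gold 3.023, Silver 2.398, Violet 5.847.
Adams allocation: Red 5, Blue 5, Green 8, Gold 3, Silver 3, Violet 6.
Every allocation lies between the lower and upper quota.

none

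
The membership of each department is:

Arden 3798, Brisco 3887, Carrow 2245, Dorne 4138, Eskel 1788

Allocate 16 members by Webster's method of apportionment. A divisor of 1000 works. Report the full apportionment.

With modified divisor 1000: modified quotas Arden 3.798, Brisco 3.887, Carrow 2.245, Dorne 4.138, Eskel 1.788.
Rounding to the nearest integer: Arden 4, Brisco 4, Carrow 2, Dorne 4, Eskel 2 (total 16).

Arden=4; Brisco=4; Carrow=2; Dorne=4; Eskel=2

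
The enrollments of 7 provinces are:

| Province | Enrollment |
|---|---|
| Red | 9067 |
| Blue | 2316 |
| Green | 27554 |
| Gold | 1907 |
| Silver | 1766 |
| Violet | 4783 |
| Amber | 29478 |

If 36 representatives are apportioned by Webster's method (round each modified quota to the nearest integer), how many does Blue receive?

Standard divisor 76871/36 ≈ 2135.306; standard quotas: Red 4.246, Blue 1.085, Green 12.904, Gold 0.893, Silver 0.827, Violet 2.240, Amber 13.805.
Rounding to the nearest integer gives Red 4, Blue 1, Green 13, Gold 1, Silver 1, Violet 2, Amber 14 — total 36, matching the house size, so no adjustment is needed.
Blue receives 1.

1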